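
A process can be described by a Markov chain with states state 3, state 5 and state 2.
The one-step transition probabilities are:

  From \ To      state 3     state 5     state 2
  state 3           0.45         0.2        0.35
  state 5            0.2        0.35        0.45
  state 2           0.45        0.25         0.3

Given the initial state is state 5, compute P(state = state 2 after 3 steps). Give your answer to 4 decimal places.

0.3594

Propagate the distribution vector 3 steps from state 5.
After 0 steps: (0.0000, 1.0000, 0.0000)
After 1 step: (0.2000, 0.3500, 0.4500)
After 2 steps: (0.3625, 0.2750, 0.3625)
After 3 steps: (0.3813, 0.2594, 0.3594)
P(in state 2 after 3 steps) = 0.3594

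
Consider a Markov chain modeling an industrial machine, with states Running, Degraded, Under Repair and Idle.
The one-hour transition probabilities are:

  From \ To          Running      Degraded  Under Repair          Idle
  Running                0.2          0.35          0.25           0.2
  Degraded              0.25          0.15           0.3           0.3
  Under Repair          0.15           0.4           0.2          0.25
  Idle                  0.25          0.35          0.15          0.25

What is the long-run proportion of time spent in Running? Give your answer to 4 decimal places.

Let the stationary distribution be π with π = πP and π_1 + π_2 + π_3 + π_4 = 1.
π_1 = 0.2·π_1 + 0.25·π_2 + 0.15·π_3 + 0.25·π_4
π_2 = 0.35·π_1 + 0.15·π_2 + 0.4·π_3 + 0.35·π_4
π_3 = 0.25·π_1 + 0.3·π_2 + 0.2·π_3 + 0.15·π_4
Solving with the normalization constraint gives π = (0.2164, 0.3012, 0.2282, 0.2542).
So the stationary probability of Running is 0.2164.

0.2164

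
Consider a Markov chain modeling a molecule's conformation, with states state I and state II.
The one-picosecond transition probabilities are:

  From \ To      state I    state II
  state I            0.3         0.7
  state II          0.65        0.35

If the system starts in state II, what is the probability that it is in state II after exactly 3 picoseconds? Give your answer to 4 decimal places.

0.4979

Propagate the distribution vector 3 picoseconds from state II.
After 0 picoseconds: (0.0000, 1.0000)
After 1 picosecond: (0.6500, 0.3500)
After 2 picoseconds: (0.4225, 0.5775)
After 3 picoseconds: (0.5021, 0.4979)
P(in state II after 3 picoseconds) = 0.4979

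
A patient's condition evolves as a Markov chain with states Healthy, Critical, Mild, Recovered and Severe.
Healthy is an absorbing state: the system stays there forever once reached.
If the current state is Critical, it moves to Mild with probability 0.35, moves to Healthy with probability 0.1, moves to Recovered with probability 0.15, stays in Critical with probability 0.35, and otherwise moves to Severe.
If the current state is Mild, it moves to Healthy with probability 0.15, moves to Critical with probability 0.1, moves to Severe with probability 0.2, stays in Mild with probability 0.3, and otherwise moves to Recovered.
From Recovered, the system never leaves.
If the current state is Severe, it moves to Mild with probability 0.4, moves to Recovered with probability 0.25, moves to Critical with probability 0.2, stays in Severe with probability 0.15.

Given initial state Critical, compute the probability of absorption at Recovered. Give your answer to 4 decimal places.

Let h(s) be the probability of absorption at Recovered starting from transient state s. Then h(Recovered) = 1 and h(Healthy) = 0. By first-step analysis:
h(Critical) = 0.1·0 + 0.35·h(Critical) + 0.35·h(Mild) + 0.15·1 + 0.05·h(Severe)
h(Mild) = 0.15·0 + 0.1·h(Critical) + 0.3·h(Mild) + 0.25·1 + 0.2·h(Severe)
h(Severe) = 0.2·h(Critical) + 0.4·h(Mild) + 0.25·1 + 0.15·h(Severe)
Solving: h(Critical) = 0.6485, h(Mild) = 0.6671, h(Severe) = 0.7606.
Starting from Critical, the probability is 0.6485.

0.6485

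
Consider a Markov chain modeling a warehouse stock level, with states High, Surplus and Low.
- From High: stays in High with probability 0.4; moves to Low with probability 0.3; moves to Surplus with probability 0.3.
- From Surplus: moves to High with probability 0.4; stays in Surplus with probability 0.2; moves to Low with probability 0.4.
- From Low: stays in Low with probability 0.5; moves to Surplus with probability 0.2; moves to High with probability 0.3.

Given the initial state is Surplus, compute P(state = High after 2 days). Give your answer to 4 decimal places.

Sum over the intermediate state after 1 day:
P = P(Surplus→High)·P(High→High) + P(Surplus→Surplus)·P(Surplus→High) + P(Surplus→Low)·P(Low→High)
  = 0.4×0.4 + 0.2×0.4 + 0.4×0.3
  = 0.1600 + 0.0800 + 0.1200 = 0.3600

0.3600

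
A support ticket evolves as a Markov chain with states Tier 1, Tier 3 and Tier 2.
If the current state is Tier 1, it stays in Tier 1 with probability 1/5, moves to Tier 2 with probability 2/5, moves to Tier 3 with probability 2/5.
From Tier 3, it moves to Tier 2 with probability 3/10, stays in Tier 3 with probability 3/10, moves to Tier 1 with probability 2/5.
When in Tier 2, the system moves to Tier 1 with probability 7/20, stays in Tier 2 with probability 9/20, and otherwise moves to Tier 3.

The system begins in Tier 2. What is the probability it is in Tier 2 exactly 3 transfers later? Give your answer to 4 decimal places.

Propagate the distribution vector 3 transfers from Tier 2.
After 0 transfers: (0.0000, 0.0000, 1.0000)
After 1 transfer: (0.3500, 0.2000, 0.4500)
After 2 transfers: (0.3075, 0.2900, 0.4025)
After 3 transfers: (0.3184, 0.2905, 0.3911)
P(in Tier 2 after 3 transfers) = 0.3911

0.3911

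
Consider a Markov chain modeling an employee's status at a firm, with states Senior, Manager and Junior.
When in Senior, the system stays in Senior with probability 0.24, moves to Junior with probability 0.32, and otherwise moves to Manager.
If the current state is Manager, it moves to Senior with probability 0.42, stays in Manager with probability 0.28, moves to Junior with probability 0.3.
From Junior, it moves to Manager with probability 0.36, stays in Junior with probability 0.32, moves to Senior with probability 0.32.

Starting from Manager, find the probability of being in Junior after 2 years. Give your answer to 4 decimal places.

0.3144

Sum over the intermediate state after 1 year:
P = P(Manager→Senior)·P(Senior→Junior) + P(Manager→Manager)·P(Manager→Junior) + P(Manager→Junior)·P(Junior→Junior)
  = 0.42×0.32 + 0.28×0.3 + 0.3×0.32
  = 0.1344 + 0.0840 + 0.0960 = 0.3144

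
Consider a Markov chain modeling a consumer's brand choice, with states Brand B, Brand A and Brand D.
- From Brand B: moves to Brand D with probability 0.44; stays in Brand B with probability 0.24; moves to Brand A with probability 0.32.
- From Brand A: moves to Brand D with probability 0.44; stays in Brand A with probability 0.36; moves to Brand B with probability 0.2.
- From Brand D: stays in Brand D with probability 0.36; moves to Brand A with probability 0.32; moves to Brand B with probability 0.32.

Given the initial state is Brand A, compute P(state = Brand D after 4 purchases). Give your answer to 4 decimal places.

0.4074

Propagate the distribution vector 4 purchases from Brand A.
After 0 purchases: (0.0000, 1.0000, 0.0000)
After 1 purchase: (0.2000, 0.3600, 0.4400)
After 2 purchases: (0.2608, 0.3344, 0.4048)
After 3 purchases: (0.2590, 0.3334, 0.4076)
After 4 purchases: (0.2593, 0.3333, 0.4074)
P(in Brand D after 4 purchases) = 0.4074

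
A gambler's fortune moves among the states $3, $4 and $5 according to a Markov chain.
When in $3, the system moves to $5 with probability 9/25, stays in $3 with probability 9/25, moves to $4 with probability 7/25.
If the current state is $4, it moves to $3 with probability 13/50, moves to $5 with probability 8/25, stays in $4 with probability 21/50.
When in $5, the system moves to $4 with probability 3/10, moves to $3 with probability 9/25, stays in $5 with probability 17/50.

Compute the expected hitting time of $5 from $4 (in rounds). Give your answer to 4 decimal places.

3.0161

Let t(s) be the expected number of rounds to first reach $5 from state s, with t($5) = 0. Conditioning on the first round:
t($3) = 1 + 0.36·t($3) + 0.28·t($4)
t($4) = 1 + 0.26·t($3) + 0.42·t($4)
Solving: t($3) = 2.8820, t($4) = 3.0161.
Expected rounds from $4 to $5: 3.0161.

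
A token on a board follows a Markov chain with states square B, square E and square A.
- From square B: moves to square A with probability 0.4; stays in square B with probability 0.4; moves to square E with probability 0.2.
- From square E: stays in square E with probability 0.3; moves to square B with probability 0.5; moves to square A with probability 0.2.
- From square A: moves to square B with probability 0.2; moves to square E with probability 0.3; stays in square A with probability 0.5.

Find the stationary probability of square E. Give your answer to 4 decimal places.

Let the stationary distribution be π with π = πP and π_1 + π_2 + π_3 = 1.
π_1 = 0.4·π_1 + 0.5·π_2 + 0.2·π_3
π_2 = 0.2·π_1 + 0.3·π_2 + 0.3·π_3
Solving with the normalization constraint gives π = (0.3494, 0.2651, 0.3855).
So the stationary probability of square E is 0.2651.

0.2651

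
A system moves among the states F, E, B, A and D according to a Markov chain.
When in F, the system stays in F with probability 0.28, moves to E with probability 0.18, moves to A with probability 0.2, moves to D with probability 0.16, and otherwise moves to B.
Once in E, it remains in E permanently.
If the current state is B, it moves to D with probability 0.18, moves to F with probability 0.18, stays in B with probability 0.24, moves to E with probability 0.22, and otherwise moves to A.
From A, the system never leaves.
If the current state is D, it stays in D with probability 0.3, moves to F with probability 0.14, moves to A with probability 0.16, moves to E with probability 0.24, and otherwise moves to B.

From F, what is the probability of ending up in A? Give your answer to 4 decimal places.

0.4867

Let h(s) be the probability of absorption at A starting from transient state s. Then h(A) = 1 and h(E) = 0. By first-step analysis:
h(F) = 0.28·h(F) + 0.18·0 + 0.18·h(B) + 0.2·1 + 0.16·h(D)
h(B) = 0.18·h(F) + 0.22·0 + 0.24·h(B) + 0.18·1 + 0.18·h(D)
h(D) = 0.14·h(F) + 0.24·0 + 0.16·h(B) + 0.16·1 + 0.3·h(D)
Solving: h(F) = 0.4867, h(B) = 0.4539, h(D) = 0.4297.
Starting from F, the probability is 0.4867.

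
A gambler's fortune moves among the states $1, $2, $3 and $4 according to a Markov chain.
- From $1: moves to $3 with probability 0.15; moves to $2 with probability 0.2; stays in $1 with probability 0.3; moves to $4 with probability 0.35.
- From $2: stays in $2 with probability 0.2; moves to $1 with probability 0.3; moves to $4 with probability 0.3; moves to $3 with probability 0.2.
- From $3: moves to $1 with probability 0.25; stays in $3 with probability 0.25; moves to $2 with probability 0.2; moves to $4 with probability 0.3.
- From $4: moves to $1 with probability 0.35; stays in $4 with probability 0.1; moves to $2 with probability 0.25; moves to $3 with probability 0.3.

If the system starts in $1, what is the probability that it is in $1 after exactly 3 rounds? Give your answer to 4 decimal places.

0.3009

Propagate the distribution vector 3 rounds from $1.
After 0 rounds: (1.0000, 0.0000, 0.0000, 0.0000)
After 1 round: (0.3000, 0.2000, 0.1500, 0.3500)
After 2 rounds: (0.3100, 0.2175, 0.2275, 0.2450)
After 3 rounds: (0.3009, 0.2123, 0.2204, 0.2665)
P(in $1 after 3 rounds) = 0.3009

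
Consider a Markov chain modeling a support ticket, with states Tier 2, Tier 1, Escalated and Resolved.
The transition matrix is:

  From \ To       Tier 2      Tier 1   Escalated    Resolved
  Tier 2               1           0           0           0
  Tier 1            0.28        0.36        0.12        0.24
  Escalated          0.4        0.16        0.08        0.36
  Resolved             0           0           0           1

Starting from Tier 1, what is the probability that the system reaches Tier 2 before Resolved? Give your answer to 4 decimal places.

Let h(s) be the probability of absorption at Tier 2 starting from transient state s. Then h(Tier 2) = 1 and h(Resolved) = 0. By first-step analysis:
h(Tier 1) = 0.28·1 + 0.36·h(Tier 1) + 0.12·h(Escalated) + 0.24·0
h(Escalated) = 0.4·1 + 0.16·h(Tier 1) + 0.08·h(Escalated) + 0.36·0
Solving: h(Tier 1) = 0.5365, h(Escalated) = 0.5281.
Starting from Tier 1, the probability is 0.5365.

0.5365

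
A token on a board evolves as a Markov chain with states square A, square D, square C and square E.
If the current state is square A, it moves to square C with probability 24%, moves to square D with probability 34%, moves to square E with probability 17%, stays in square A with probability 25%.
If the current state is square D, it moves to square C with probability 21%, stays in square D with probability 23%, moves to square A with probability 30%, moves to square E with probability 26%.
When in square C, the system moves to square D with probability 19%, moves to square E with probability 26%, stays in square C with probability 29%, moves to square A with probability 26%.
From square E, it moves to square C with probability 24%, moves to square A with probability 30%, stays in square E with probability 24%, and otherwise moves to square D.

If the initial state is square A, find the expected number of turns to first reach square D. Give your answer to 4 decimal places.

Let t(s) be the expected number of turns to first reach square D from state s, with t(square D) = 0. Conditioning on the first turn:
t(square A) = 1 + 0.25·t(square A) + 0.24·t(square C) + 0.17·t(square E)
t(square C) = 1 + 0.26·t(square A) + 0.29·t(square C) + 0.26·t(square E)
t(square E) = 1 + 0.3·t(square A) + 0.24·t(square C) + 0.24·t(square E)
Solving: t(square A) = 3.6070, t(square C) = 4.2207, t(square E) = 4.0725.
Expected turns from square A to square D: 3.6070.

3.6070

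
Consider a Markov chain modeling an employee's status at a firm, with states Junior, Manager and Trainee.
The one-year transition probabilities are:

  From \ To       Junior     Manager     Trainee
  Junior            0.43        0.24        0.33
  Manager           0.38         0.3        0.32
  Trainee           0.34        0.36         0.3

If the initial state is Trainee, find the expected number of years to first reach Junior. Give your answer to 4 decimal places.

2.8282

Let t(s) be the expected number of years to first reach Junior from state s, with t(Junior) = 0. Conditioning on the first year:
t(Manager) = 1 + 0.3·t(Manager) + 0.32·t(Trainee)
t(Trainee) = 1 + 0.36·t(Manager) + 0.3·t(Trainee)
Solving: t(Manager) = 2.7215, t(Trainee) = 2.8282.
Expected years from Trainee to Junior: 2.8282.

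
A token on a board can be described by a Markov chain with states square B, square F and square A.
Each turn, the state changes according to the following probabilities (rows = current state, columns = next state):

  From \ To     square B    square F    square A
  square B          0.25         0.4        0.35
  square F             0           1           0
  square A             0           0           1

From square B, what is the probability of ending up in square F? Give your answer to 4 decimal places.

0.5333

Let h(s) be the probability of absorption at square F starting from transient state s. Then h(square F) = 1 and h(square A) = 0. By first-step analysis:
h(square B) = 0.25·h(square B) + 0.4·1 + 0.35·0
Solving: h(square B) = 0.5333.
Starting from square B, the probability is 0.5333.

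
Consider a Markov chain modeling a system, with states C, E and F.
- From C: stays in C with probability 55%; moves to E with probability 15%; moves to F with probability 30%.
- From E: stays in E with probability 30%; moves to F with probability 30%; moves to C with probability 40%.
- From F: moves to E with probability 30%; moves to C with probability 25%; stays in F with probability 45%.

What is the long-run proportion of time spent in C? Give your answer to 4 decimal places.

0.4083

Let the stationary distribution be π with π = πP and π_1 + π_2 + π_3 = 1.
π_1 = 0.55·π_1 + 0.4·π_2 + 0.25·π_3
π_2 = 0.15·π_1 + 0.3·π_2 + 0.3·π_3
Solving with the normalization constraint gives π = (0.4083, 0.2388, 0.3529).
So the stationary probability of C is 0.4083.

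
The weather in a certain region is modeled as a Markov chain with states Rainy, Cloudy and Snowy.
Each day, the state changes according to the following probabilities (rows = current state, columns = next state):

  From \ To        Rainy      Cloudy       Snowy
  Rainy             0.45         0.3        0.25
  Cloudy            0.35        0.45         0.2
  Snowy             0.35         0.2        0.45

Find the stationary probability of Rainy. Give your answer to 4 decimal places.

Let the stationary distribution be π with π = πP and π_1 + π_2 + π_3 = 1.
π_1 = 0.45·π_1 + 0.35·π_2 + 0.35·π_3
π_2 = 0.3·π_1 + 0.45·π_2 + 0.2·π_3
Solving with the normalization constraint gives π = (0.3889, 0.3185, 0.2926).
So the stationary probability of Rainy is 0.3889.

0.3889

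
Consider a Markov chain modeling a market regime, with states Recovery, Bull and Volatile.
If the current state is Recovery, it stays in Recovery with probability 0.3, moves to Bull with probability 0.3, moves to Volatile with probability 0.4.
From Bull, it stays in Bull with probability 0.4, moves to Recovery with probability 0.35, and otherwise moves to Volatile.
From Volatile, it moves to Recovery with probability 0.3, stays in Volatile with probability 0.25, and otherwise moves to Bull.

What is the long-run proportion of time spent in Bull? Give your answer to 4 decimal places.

0.3830

Let the stationary distribution be π with π = πP and π_1 + π_2 + π_3 = 1.
π_1 = 0.3·π_1 + 0.35·π_2 + 0.3·π_3
π_2 = 0.3·π_1 + 0.4·π_2 + 0.45·π_3
Solving with the normalization constraint gives π = (0.3191, 0.3830, 0.2979).
So the stationary probability of Bull is 0.3830.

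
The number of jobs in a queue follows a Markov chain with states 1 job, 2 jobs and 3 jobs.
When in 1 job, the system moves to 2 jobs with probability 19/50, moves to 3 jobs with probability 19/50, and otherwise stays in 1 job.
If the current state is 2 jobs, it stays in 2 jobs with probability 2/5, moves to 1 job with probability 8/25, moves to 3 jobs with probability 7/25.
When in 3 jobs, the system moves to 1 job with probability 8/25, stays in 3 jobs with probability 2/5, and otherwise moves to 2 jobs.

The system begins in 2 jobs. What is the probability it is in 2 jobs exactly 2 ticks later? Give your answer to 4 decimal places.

Sum over the intermediate state after 1 tick:
P = P(2 jobs→1 job)·P(1 job→2 jobs) + P(2 jobs→2 jobs)·P(2 jobs→2 jobs) + P(2 jobs→3 jobs)·P(3 jobs→2 jobs)
  = 0.32×0.38 + 0.4×0.4 + 0.28×0.28
  = 0.1216 + 0.1600 + 0.0784 = 0.3600

0.3600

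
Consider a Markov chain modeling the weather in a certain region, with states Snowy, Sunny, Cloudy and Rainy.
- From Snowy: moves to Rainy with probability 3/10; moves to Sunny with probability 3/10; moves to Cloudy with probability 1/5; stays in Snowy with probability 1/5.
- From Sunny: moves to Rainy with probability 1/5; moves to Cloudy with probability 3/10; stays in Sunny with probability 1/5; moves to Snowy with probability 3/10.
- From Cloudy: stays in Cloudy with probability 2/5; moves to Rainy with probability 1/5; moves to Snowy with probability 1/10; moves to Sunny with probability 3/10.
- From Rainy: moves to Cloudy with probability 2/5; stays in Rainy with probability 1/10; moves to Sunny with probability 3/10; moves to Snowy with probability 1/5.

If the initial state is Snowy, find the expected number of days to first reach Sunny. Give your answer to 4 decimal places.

Let t(s) be the expected number of days to first reach Sunny from state s, with t(Sunny) = 0. Conditioning on the first day:
t(Snowy) = 1 + 0.2·t(Snowy) + 0.2·t(Cloudy) + 0.3·t(Rainy)
t(Cloudy) = 1 + 0.1·t(Snowy) + 0.4·t(Cloudy) + 0.2·t(Rainy)
t(Rainy) = 1 + 0.2·t(Snowy) + 0.4·t(Cloudy) + 0.1·t(Rainy)
Solving: t(Snowy) = 3.3333, t(Cloudy) = 3.3333, t(Rainy) = 3.3333.
Expected days from Snowy to Sunny: 3.3333.

3.3333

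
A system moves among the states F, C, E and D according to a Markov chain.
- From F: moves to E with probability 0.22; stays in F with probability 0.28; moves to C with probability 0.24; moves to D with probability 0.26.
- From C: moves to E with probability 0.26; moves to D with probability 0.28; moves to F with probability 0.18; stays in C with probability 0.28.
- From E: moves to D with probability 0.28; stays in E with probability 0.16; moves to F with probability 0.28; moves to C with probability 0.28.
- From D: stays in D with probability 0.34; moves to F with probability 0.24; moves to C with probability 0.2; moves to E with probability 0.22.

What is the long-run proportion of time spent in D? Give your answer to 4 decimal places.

0.2927

Let the stationary distribution be π with π = πP and π_1 + π_2 + π_3 + π_4 = 1.
π_1 = 0.28·π_1 + 0.18·π_2 + 0.28·π_3 + 0.24·π_4
π_2 = 0.24·π_1 + 0.28·π_2 + 0.28·π_3 + 0.2·π_4
π_3 = 0.22·π_1 + 0.26·π_2 + 0.16·π_3 + 0.22·π_4
Solving with the normalization constraint gives π = (0.2436, 0.2468, 0.2169, 0.2927).
So the stationary probability of D is 0.2927.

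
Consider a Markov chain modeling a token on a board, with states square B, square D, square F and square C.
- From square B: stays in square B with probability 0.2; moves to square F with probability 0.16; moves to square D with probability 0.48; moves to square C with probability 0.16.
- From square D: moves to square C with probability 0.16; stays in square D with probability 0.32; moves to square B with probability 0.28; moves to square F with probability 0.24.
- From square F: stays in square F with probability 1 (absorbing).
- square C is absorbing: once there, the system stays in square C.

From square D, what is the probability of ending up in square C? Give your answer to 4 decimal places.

0.4219

Let h(s) be the probability of absorption at square C starting from transient state s. Then h(square C) = 1 and h(square F) = 0. By first-step analysis:
h(square B) = 0.2·h(square B) + 0.48·h(square D) + 0.16·0 + 0.16·1
h(square D) = 0.28·h(square B) + 0.32·h(square D) + 0.24·0 + 0.16·1
Solving: h(square B) = 0.4531, h(square D) = 0.4219.
Starting from square D, the probability is 0.4219.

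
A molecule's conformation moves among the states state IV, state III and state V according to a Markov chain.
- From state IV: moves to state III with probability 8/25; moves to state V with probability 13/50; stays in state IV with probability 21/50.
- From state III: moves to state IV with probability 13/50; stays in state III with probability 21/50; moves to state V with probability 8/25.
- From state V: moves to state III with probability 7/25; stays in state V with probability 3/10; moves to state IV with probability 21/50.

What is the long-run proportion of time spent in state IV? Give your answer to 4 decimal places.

0.3652

Let the stationary distribution be π with π = πP and π_1 + π_2 + π_3 = 1.
π_1 = 0.42·π_1 + 0.26·π_2 + 0.42·π_3
π_2 = 0.32·π_1 + 0.42·π_2 + 0.28·π_3
Solving with the normalization constraint gives π = (0.3652, 0.3426, 0.2922).
So the stationary probability of state IV is 0.3652.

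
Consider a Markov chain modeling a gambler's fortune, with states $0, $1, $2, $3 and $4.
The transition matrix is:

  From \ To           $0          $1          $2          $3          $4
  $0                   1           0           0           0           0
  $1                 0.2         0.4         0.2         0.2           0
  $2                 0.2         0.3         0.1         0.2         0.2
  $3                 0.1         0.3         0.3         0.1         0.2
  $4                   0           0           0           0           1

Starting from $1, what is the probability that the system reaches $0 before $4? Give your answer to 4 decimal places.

0.7051

Let h(s) be the probability of absorption at $0 starting from transient state s. Then h($0) = 1 and h($4) = 0. By first-step analysis:
h($1) = 0.2·1 + 0.4·h($1) + 0.2·h($2) + 0.2·h($3)
h($2) = 0.2·1 + 0.3·h($1) + 0.1·h($2) + 0.2·h($3) + 0.2·0
h($3) = 0.1·1 + 0.3·h($1) + 0.3·h($2) + 0.1·h($3) + 0.2·0
Solving: h($1) = 0.7051, h($2) = 0.5769, h($3) = 0.5385.
Starting from $1, the probability is 0.7051.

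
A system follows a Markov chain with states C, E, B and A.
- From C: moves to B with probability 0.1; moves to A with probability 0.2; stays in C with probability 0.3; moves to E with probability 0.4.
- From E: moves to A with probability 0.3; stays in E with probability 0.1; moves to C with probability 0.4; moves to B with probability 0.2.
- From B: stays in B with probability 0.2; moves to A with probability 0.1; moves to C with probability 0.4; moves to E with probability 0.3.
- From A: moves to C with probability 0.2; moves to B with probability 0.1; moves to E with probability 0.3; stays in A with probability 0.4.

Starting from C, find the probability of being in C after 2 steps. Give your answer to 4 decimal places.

0.3300

Propagate the distribution vector 2 steps from C.
After 0 steps: (1.0000, 0.0000, 0.0000, 0.0000)
After 1 step: (0.3000, 0.4000, 0.1000, 0.2000)
After 2 steps: (0.3300, 0.2500, 0.1500, 0.2700)
P(in C after 2 steps) = 0.3300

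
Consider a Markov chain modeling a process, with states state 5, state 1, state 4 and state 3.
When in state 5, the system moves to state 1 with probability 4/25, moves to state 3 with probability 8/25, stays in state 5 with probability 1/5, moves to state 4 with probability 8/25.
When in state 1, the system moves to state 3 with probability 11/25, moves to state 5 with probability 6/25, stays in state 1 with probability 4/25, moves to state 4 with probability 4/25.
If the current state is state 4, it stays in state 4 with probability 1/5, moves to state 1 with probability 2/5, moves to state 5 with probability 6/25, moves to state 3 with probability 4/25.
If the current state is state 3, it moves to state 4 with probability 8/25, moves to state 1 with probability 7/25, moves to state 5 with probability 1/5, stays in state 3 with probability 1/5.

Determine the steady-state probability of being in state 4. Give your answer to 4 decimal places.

Let the stationary distribution be π with π = πP and π_1 + π_2 + π_3 + π_4 = 1.
π_1 = 0.2·π_1 + 0.24·π_2 + 0.24·π_3 + 0.2·π_4
π_2 = 0.16·π_1 + 0.16·π_2 + 0.4·π_3 + 0.28·π_4
π_3 = 0.32·π_1 + 0.16·π_2 + 0.2·π_3 + 0.32·π_4
Solving with the normalization constraint gives π = (0.2201, 0.2532, 0.2495, 0.2772).
So the stationary probability of state 4 is 0.2495.

0.2495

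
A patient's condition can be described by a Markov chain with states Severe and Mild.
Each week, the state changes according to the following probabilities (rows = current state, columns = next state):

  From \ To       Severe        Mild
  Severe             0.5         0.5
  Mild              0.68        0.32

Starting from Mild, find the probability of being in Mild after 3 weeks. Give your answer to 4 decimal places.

Propagate the distribution vector 3 weeks from Mild.
After 0 weeks: (0.0000, 1.0000)
After 1 week: (0.6800, 0.3200)
After 2 weeks: (0.5576, 0.4424)
After 3 weeks: (0.5796, 0.4204)
P(in Mild after 3 weeks) = 0.4204

0.4204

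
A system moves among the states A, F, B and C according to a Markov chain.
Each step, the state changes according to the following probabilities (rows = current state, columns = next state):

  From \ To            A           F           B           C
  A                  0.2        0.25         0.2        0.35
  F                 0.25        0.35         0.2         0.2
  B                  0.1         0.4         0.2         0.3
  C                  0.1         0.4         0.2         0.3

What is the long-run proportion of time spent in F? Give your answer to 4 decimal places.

0.3566

Let the stationary distribution be π with π = πP and π_1 + π_2 + π_3 + π_4 = 1.
π_1 = 0.2·π_1 + 0.25·π_2 + 0.1·π_3 + 0.1·π_4
π_2 = 0.25·π_1 + 0.35·π_2 + 0.4·π_3 + 0.4·π_4
π_3 = 0.2·π_1 + 0.2·π_2 + 0.2·π_3 + 0.2·π_4
Solving with the normalization constraint gives π = (0.1705, 0.3566, 0.2000, 0.2729).
So the stationary probability of F is 0.3566.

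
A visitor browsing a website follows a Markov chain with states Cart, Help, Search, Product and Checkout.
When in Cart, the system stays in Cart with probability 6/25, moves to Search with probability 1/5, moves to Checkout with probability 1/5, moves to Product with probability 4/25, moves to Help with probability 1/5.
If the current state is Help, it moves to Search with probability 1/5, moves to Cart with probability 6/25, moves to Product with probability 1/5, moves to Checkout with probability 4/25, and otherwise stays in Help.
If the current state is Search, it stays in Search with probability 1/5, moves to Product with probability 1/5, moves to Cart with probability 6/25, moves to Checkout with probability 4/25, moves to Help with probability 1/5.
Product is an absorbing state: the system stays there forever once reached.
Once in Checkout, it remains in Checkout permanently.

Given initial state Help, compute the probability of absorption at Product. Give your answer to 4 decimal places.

Let h(s) be the probability of absorption at Product starting from transient state s. Then h(Product) = 1 and h(Checkout) = 0. By first-step analysis:
h(Cart) = 0.24·h(Cart) + 0.2·h(Help) + 0.2·h(Search) + 0.16·1 + 0.2·0
h(Help) = 0.24·h(Cart) + 0.2·h(Help) + 0.2·h(Search) + 0.2·1 + 0.16·0
h(Search) = 0.24·h(Cart) + 0.2·h(Help) + 0.2·h(Search) + 0.2·1 + 0.16·0
Solving: h(Cart) = 0.4889, h(Help) = 0.5289, h(Search) = 0.5289.
Starting from Help, the probability is 0.5289.

0.5289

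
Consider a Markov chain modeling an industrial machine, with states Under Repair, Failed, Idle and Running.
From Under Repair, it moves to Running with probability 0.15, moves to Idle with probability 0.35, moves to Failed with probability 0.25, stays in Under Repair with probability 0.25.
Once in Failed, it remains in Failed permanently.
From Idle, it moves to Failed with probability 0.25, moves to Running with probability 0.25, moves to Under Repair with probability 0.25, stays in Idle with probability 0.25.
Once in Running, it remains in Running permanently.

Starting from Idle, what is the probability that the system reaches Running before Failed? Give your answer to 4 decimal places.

Let h(s) be the probability of absorption at Running starting from transient state s. Then h(Running) = 1 and h(Failed) = 0. By first-step analysis:
h(Under Repair) = 0.25·h(Under Repair) + 0.25·0 + 0.35·h(Idle) + 0.15·1
h(Idle) = 0.25·h(Under Repair) + 0.25·0 + 0.25·h(Idle) + 0.25·1
Solving: h(Under Repair) = 0.4211, h(Idle) = 0.4737.
Starting from Idle, the probability is 0.4737.

0.4737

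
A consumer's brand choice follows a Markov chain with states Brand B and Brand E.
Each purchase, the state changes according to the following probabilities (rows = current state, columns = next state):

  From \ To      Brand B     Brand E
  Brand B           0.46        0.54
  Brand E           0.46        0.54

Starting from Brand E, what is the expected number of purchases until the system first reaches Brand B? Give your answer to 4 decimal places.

2.1739

Let t(s) be the expected number of purchases to first reach Brand B from state s, with t(Brand B) = 0. Conditioning on the first purchase:
t(Brand E) = 1 + 0.54·t(Brand E)
Solving: t(Brand E) = 2.1739.
Expected purchases from Brand E to Brand B: 2.1739.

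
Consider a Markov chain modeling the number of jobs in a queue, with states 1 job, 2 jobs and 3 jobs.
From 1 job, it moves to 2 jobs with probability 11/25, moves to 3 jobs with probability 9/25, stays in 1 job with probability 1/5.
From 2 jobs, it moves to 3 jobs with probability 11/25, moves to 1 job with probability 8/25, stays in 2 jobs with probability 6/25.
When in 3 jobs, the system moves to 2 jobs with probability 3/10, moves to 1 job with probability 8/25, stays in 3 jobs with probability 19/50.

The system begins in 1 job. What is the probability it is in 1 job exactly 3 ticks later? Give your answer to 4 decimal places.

0.2845

Propagate the distribution vector 3 ticks from 1 job.
After 0 ticks: (1.0000, 0.0000, 0.0000)
After 1 tick: (0.2000, 0.4400, 0.3600)
After 2 ticks: (0.2960, 0.3016, 0.4024)
After 3 ticks: (0.2845, 0.3233, 0.3922)
P(in 1 job after 3 ticks) = 0.2845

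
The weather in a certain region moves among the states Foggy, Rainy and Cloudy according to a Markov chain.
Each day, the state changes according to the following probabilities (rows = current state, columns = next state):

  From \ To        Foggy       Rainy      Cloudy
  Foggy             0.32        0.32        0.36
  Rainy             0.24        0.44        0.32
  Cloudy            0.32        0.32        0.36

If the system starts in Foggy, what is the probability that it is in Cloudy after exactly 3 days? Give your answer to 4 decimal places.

Propagate the distribution vector 3 days from Foggy.
After 0 days: (1.0000, 0.0000, 0.0000)
After 1 day: (0.3200, 0.3200, 0.3600)
After 2 days: (0.2944, 0.3584, 0.3472)
After 3 days: (0.2913, 0.3630, 0.3457)
P(in Cloudy after 3 days) = 0.3457

0.3457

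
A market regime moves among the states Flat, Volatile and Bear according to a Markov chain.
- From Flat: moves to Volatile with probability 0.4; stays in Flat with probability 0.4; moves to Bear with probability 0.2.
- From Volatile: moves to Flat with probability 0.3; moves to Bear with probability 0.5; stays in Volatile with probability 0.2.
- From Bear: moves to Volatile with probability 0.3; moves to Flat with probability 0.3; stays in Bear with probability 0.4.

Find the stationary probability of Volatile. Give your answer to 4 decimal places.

0.3030

Let the stationary distribution be π with π = πP and π_1 + π_2 + π_3 = 1.
π_1 = 0.4·π_1 + 0.3·π_2 + 0.3·π_3
π_2 = 0.4·π_1 + 0.2·π_2 + 0.3·π_3
Solving with the normalization constraint gives π = (0.3333, 0.3030, 0.3636).
So the stationary probability of Volatile is 0.3030.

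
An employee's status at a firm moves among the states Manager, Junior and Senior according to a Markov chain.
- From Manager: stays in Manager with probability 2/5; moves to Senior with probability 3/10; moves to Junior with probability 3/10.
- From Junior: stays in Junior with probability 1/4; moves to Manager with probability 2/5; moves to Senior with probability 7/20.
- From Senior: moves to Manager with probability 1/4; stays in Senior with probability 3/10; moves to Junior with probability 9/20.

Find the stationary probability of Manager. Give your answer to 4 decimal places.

Let the stationary distribution be π with π = πP and π_1 + π_2 + π_3 = 1.
π_1 = 0.4·π_1 + 0.4·π_2 + 0.25·π_3
π_2 = 0.3·π_1 + 0.25·π_2 + 0.45·π_3
Solving with the normalization constraint gives π = (0.3525, 0.3309, 0.3165).
So the stationary probability of Manager is 0.3525.

0.3525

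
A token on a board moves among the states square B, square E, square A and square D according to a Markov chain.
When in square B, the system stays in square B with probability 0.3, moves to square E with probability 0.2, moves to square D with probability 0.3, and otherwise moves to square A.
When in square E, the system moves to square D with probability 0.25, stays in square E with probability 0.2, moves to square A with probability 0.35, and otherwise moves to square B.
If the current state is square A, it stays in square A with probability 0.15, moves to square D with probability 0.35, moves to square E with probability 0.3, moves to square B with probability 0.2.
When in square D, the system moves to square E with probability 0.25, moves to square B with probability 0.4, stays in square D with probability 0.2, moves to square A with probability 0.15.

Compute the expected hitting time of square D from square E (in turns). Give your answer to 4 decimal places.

3.4783

Let t(s) be the expected number of turns to first reach square D from state s, with t(square D) = 0. Conditioning on the first turn:
t(square B) = 1 + 0.3·t(square B) + 0.2·t(square E) + 0.2·t(square A)
t(square E) = 1 + 0.2·t(square B) + 0.2·t(square E) + 0.35·t(square A)
t(square A) = 1 + 0.2·t(square B) + 0.3·t(square E) + 0.15·t(square A)
Solving: t(square B) = 3.3333, t(square E) = 3.4783, t(square A) = 3.1884.
Expected turns from square E to square D: 3.4783.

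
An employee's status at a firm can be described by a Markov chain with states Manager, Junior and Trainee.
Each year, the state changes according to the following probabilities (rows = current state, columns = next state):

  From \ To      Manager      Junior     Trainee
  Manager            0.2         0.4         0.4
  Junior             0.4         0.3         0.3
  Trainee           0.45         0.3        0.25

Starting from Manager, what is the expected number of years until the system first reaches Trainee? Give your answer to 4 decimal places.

2.7500

Let t(s) be the expected number of years to first reach Trainee from state s, with t(Trainee) = 0. Conditioning on the first year:
t(Manager) = 1 + 0.2·t(Manager) + 0.4·t(Junior)
t(Junior) = 1 + 0.4·t(Manager) + 0.3·t(Junior)
Solving: t(Manager) = 2.7500, t(Junior) = 3.0000.
Expected years from Manager to Trainee: 2.7500.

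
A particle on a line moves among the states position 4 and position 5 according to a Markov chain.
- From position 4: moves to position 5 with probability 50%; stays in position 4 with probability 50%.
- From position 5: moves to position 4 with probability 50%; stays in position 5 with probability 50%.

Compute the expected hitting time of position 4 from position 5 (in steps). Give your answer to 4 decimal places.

Let t(s) be the expected number of steps to first reach position 4 from state s, with t(position 4) = 0. Conditioning on the first step:
t(position 5) = 1 + 0.5·t(position 5)
Solving: t(position 5) = 2.0000.
Expected steps from position 5 to position 4: 2.0000.

2.0000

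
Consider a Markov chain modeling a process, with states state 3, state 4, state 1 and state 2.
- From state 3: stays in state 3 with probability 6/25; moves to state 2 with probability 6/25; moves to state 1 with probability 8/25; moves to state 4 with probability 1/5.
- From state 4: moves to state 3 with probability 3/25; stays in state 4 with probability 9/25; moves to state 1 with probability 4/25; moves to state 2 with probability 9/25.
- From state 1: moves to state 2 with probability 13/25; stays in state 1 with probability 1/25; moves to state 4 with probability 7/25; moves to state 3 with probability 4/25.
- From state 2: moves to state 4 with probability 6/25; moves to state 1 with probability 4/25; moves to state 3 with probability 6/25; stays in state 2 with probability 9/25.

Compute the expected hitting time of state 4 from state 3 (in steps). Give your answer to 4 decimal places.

4.3447

Let t(s) be the expected number of steps to first reach state 4 from state s, with t(state 4) = 0. Conditioning on the first step:
t(state 3) = 1 + 0.24·t(state 3) + 0.32·t(state 1) + 0.24·t(state 2)
t(state 1) = 1 + 0.16·t(state 3) + 0.04·t(state 1) + 0.52·t(state 2)
t(state 2) = 1 + 0.24·t(state 3) + 0.16·t(state 1) + 0.36·t(state 2)
Solving: t(state 3) = 4.3447, t(state 1) = 4.0420, t(state 2) = 4.2023.
Expected steps from state 3 to state 4: 4.3447.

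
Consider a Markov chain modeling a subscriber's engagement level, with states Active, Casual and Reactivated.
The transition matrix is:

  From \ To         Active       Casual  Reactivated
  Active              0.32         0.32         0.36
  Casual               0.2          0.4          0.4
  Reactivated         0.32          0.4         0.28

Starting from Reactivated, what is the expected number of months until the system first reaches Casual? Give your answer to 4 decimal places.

2.6709

Let t(s) be the expected number of months to first reach Casual from state s, with t(Casual) = 0. Conditioning on the first month:
t(Active) = 1 + 0.32·t(Active) + 0.36·t(Reactivated)
t(Reactivated) = 1 + 0.32·t(Active) + 0.28·t(Reactivated)
Solving: t(Active) = 2.8846, t(Reactivated) = 2.6709.
Expected months from Reactivated to Casual: 2.6709.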